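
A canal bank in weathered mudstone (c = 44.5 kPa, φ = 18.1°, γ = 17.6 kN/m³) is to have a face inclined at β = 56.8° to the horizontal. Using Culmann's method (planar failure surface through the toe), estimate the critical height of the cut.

H_c = 36.64 m

Culmann's analysis gives the critical failure plane at α_cr = (β + φ)/2 = (56.8 + 18.1)/2 = 37.5°, and the critical height
H_c = (4c/γ) · sinβ cosφ / [1 − cos(β − φ)]
    = (4·44.5/17.6) · sin56.8°·cos18.1° / [1 − cos(38.7°)]
    = 10.114 · 0.8368·0.9505 / [1 − 0.7804]
    = 10.114 · 0.7954 / 0.2196
    = 36.64 m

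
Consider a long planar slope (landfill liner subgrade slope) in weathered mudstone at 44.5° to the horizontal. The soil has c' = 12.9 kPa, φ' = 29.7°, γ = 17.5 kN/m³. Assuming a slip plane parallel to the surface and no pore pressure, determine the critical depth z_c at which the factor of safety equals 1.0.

Setting FS = 1.00 in FS = [c' + γz cos²β tanφ'] / [γz sinβ cosβ] and solving for z:
z = c' / [γ cosβ (FS·sinβ − cosβ·tanφ')]
  = 12.9 / [17.5·cos44.5°·(1.00·sin44.5° − cos44.5°·tan29.7°)]
  = 12.9 / [17.5·0.7133·(1.00·0.7009 − 0.7133·0.5704)]
  = 12.9 / 3.6707 = 3.514 m

z_c = 3.51 m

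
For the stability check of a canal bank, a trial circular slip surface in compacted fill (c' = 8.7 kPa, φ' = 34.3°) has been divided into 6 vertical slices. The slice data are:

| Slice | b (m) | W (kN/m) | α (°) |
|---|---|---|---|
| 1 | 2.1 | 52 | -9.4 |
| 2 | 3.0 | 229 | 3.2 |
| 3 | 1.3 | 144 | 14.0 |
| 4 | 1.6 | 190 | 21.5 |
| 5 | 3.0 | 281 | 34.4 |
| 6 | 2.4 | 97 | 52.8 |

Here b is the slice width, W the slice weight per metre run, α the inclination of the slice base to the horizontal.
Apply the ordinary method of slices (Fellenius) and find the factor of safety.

Ordinary method of slices: FS = Σ[c'·Δl_i + (W_i cosα_i)·tanφ'] / Σ W_i sinα_i, with Δl_i = b_i / cosα_i.
Slice 1: Δl = 2.1/cos(-9.4°) = 2.129 m; N'_1 = 52·cos(-9.4°) = 51.3; c'Δl = 18.52; W sinα = -8.5
Slice 2: Δl = 3.0/cos3.2° = 3.005 m; N'_2 = 229·cos3.2° = 228.6; c'Δl = 26.14; W sinα = 12.8
Slice 3: Δl = 1.3/cos14.0° = 1.340 m; N'_3 = 144·cos14.0° = 139.7; c'Δl = 11.66; W sinα = 34.8
Slice 4: Δl = 1.6/cos21.5° = 1.720 m; N'_4 = 190·cos21.5° = 176.8; c'Δl = 14.96; W sinα = 69.6
Slice 5: Δl = 3.0/cos34.4° = 3.636 m; N'_5 = 281·cos34.4° = 231.9; c'Δl = 31.63; W sinα = 158.8
Slice 6: Δl = 2.4/cos52.8° = 3.970 m; N'_6 = 97·cos52.8° = 58.6; c'Δl = 34.54; W sinα = 77.3
Σc'Δl = 137.4 kN/m; ΣN' = 886.9 kN/m; ΣW sinα = 344.8 kN/m
Resisting = 137.4 + 886.9·tan34.3° = 137.4 + 605.0 = 742.5 kN/m
FS = 742.5 / 344.8 = 2.153

FS = 2.15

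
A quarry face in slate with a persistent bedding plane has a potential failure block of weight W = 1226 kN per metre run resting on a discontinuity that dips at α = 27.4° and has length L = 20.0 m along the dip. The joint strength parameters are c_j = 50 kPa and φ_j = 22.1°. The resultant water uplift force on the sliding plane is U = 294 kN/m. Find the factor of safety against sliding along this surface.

FS = 2.34

Resolving the block weight along and normal to the plane and applying the Mohr–Coulomb strength on the joint:
N' = W cosα − U = 1226·cos27.4° − 294 = 794.5 kN/m
Driving force T = W sinα = 1226·sin27.4° = 564.2 kN/m
Resisting force R = c_j·L + N'·tanφ_j = 50·20.0 + 794.5·tan22.1° = 1000.0 + 322.6 = 1322.6 kN/m
FS = R / T = 1322.6 / 564.2 = 2.344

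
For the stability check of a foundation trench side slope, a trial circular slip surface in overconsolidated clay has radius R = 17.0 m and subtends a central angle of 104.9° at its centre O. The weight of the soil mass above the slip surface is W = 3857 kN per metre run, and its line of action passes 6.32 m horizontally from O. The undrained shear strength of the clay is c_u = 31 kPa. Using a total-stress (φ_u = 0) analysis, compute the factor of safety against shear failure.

FS = 0.67

Taking moments about the centre O, the resisting moment is provided by the undrained shear strength acting along the arc:
Arc length L_a = R·θ = 17.0·(104.9°·π/180) = 17.0·1.8309 = 31.12 m
M_R = c_u·L_a·R = 31·31.12·17.0 = 16402.6 kN·m/m
M_D = W·d = 3857·6.32 = 24376.2 kN·m/m
FS = M_R / M_D = 16402.6 / 24376.2 = 0.673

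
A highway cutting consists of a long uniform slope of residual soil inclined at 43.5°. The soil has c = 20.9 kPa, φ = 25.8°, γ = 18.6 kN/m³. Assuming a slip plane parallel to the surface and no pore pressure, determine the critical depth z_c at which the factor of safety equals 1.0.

z_c = 4.59 m

Setting FS = 1.00 in FS = [c + γz cos²β tanφ] / [γz sinβ cosβ] and solving for z:
z = c / [γ cosβ (FS·sinβ − cosβ·tanφ)]
  = 20.9 / [18.6·cos43.5°·(1.00·sin43.5° − cos43.5°·tan25.8°)]
  = 20.9 / [18.6·0.7254·(1.00·0.6884 − 0.7254·0.4834)]
  = 20.9 / 4.5562 = 4.587 m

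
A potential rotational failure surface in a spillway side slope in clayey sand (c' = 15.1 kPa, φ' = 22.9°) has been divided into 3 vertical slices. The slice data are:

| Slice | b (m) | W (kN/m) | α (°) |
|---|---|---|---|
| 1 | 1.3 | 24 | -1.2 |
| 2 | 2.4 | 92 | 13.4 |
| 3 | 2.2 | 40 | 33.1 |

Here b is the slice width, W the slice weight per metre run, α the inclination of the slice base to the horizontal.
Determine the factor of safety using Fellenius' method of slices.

FS = 3.72

Ordinary method of slices: FS = Σ[c'·Δl_i + (W_i cosα_i)·tanφ'] / Σ W_i sinα_i, with Δl_i = b_i / cosα_i.
Slice 1: Δl = 1.3/cos(-1.2°) = 1.300 m; N'_1 = 24·cos(-1.2°) = 24.0; c'Δl = 19.63; W sinα = -0.5
Slice 2: Δl = 2.4/cos13.4° = 2.467 m; N'_2 = 92·cos13.4° = 89.5; c'Δl = 37.25; W sinα = 21.3
Slice 3: Δl = 2.2/cos33.1° = 2.626 m; N'_3 = 40·cos33.1° = 33.5; c'Δl = 39.66; W sinα = 21.8
Σc'Δl = 96.5 kN/m; ΣN' = 147.0 kN/m; ΣW sinα = 42.7 kN/m
Resisting = 96.5 + 147.0·tan22.9° = 96.5 + 62.1 = 158.6 kN/m
FS = 158.6 / 42.7 = 3.718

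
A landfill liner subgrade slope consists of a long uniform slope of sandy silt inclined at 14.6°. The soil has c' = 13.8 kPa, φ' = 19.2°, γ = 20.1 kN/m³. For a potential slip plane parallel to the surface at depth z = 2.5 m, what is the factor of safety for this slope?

For an infinite slope with a slip plane parallel to the surface (no pore pressure): FS = [c' + γz cos²β tanφ'] / [γz sinβ cosβ].
γz = 20.1·2.5 = 50.25 kN/m²
Numerator = 13.8 + 50.25·cos²14.6°·tan19.2° = 13.8 + 50.25·0.9365·0.3482 = 30.187 kPa
Denominator = 50.25·sin14.6°·cos14.6° = 50.25·0.2521·0.9677 = 12.257 kPa
FS = 30.187 / 12.257 = 2.463

FS = 2.46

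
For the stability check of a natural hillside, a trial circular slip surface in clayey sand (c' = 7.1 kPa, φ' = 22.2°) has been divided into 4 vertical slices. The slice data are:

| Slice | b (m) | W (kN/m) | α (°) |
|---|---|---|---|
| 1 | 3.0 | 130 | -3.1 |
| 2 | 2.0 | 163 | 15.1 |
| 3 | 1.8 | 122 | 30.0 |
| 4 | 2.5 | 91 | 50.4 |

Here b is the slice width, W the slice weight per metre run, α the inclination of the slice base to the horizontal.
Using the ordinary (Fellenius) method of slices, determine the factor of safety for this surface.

Ordinary method of slices: FS = Σ[c'·Δl_i + (W_i cosα_i)·tanφ'] / Σ W_i sinα_i, with Δl_i = b_i / cosα_i.
Slice 1: Δl = 3.0/cos(-3.1°) = 3.004 m; N'_1 = 130·cos(-3.1°) = 129.8; c'Δl = 21.33; W sinα = -7.0
Slice 2: Δl = 2.0/cos15.1° = 2.072 m; N'_2 = 163·cos15.1° = 157.4; c'Δl = 14.71; W sinα = 42.5
Slice 3: Δl = 1.8/cos30.0° = 2.078 m; N'_3 = 122·cos30.0° = 105.7; c'Δl = 14.76; W sinα = 61.0
Slice 4: Δl = 2.5/cos50.4° = 3.922 m; N'_4 = 91·cos50.4° = 58.0; c'Δl = 27.85; W sinα = 70.1
Σc'Δl = 78.6 kN/m; ΣN' = 450.8 kN/m; ΣW sinα = 166.5 kN/m
Resisting = 78.6 + 450.8·tan22.2° = 78.6 + 184.0 = 262.6 kN/m
FS = 262.6 / 166.5 = 1.577

FS = 1.58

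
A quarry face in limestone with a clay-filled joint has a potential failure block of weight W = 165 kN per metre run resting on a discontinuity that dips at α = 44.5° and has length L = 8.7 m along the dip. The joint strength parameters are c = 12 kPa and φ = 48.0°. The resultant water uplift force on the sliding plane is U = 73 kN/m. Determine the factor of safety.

Resolving the block weight along and normal to the plane and applying the Mohr–Coulomb strength on the joint:
N' = W cosα − U = 165·cos44.5° − 73 = 44.7 kN/m
Driving force T = W sinα = 165·sin44.5° = 115.7 kN/m
Resisting force R = c·L + N'·tanφ = 12·8.7 + 44.7·tan48.0° = 104.4 + 49.6 = 154.0 kN/m
FS = R / T = 154.0 / 115.7 = 1.332

FS = 1.33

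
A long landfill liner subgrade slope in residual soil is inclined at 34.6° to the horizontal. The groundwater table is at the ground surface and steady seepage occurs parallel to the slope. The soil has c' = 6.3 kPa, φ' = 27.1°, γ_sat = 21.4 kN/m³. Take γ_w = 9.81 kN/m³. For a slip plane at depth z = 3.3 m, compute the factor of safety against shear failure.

FS = 0.59

With seepage parallel to the slope and the water table at the surface, the effective normal stress on the slip plane uses the buoyant unit weight γ' = γ_sat − γ_w while the driving shear stress uses γ_sat:
FS = [c' + γ' z cos²β tanφ'] / [γ_sat z sinβ cosβ]
γ' = 21.4 − 9.81 = 11.59 kN/m³
Numerator = 6.3 + 11.59·3.3·cos²34.6°·tan27.1° = 6.3 + 11.59·3.3·0.6776·0.5117 = 19.561 kPa
Denominator = 21.4·3.3·sin34.6°·cos34.6° = 21.4·3.3·0.5678·0.8231 = 33.009 kPa
FS = 19.561 / 33.009 = 0.593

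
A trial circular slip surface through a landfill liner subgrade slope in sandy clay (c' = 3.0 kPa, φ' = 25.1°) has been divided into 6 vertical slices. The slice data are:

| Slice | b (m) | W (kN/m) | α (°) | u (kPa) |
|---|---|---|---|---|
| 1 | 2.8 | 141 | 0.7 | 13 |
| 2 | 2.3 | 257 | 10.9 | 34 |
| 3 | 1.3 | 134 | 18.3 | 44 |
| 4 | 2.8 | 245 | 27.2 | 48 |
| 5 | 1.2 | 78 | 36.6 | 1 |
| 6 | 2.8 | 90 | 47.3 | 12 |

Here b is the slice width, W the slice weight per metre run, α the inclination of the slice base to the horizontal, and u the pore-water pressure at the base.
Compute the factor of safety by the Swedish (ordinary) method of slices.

Ordinary method of slices: FS = Σ[c'·Δl_i + (W_i cosα_i − u_i·Δl_i)·tanφ'] / Σ W_i sinα_i, with Δl_i = b_i / cosα_i.
Slice 1: Δl = 2.8/cos0.7° = 2.800 m; N'_1 = 141·cos0.7° − 13·2.800 = 104.6; c'Δl = 8.40; W sinα = 1.7
Slice 2: Δl = 2.3/cos10.9° = 2.342 m; N'_2 = 257·cos10.9° − 34·2.342 = 172.7; c'Δl = 7.03; W sinα = 48.6
Slice 3: Δl = 1.3/cos18.3° = 1.369 m; N'_3 = 134·cos18.3° − 44·1.369 = 67.0; c'Δl = 4.11; W sinα = 42.1
Slice 4: Δl = 2.8/cos27.2° = 3.148 m; N'_4 = 245·cos27.2° − 48·3.148 = 66.8; c'Δl = 9.44; W sinα = 112.0
Slice 5: Δl = 1.2/cos36.6° = 1.495 m; N'_5 = 78·cos36.6° − 1·1.495 = 61.1; c'Δl = 4.48; W sinα = 46.5
Slice 6: Δl = 2.8/cos47.3° = 4.129 m; N'_6 = 90·cos47.3° − 12·4.129 = 11.5; c'Δl = 12.39; W sinα = 66.1
Σc'Δl = 45.9 kN/m; ΣN' = 483.7 kN/m; ΣW sinα = 317.0 kN/m
Resisting = 45.9 + 483.7·tan25.1° = 45.9 + 226.6 = 272.4 kN/m
FS = 272.4 / 317.0 = 0.859

FS = 0.86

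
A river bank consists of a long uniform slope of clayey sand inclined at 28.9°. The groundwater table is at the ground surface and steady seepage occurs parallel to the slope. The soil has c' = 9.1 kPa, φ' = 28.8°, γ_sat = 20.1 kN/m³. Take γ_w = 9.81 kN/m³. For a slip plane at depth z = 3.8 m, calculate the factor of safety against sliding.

FS = 0.79

With seepage parallel to the slope and the water table at the surface, the effective normal stress on the slip plane uses the buoyant unit weight γ' = γ_sat − γ_w while the driving shear stress uses γ_sat:
FS = [c' + γ' z cos²β tanφ'] / [γ_sat z sinβ cosβ]
γ' = 20.1 − 9.81 = 10.29 kN/m³
Numerator = 9.1 + 10.29·3.8·cos²28.9°·tan28.8° = 9.1 + 10.29·3.8·0.7664·0.5498 = 25.576 kPa
Denominator = 20.1·3.8·sin28.9°·cos28.9° = 20.1·3.8·0.4833·0.8755 = 32.316 kPa
FS = 25.576 / 32.316 = 0.791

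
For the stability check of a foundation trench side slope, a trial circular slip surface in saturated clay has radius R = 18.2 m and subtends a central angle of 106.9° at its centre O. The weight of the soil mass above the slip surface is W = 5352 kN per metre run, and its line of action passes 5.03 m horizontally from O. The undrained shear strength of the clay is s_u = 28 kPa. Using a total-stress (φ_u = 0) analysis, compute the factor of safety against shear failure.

FS = 0.64

Taking moments about the centre O, the resisting moment is provided by the undrained shear strength acting along the arc:
Arc length L_a = R·θ = 18.2·(106.9°·π/180) = 18.2·1.8658 = 33.96 m
M_R = s_u·L_a·R = 28·33.96·18.2 = 17304.4 kN·m/m
M_D = W·d = 5352·5.03 = 26920.6 kN·m/m
FS = M_R / M_D = 17304.4 / 26920.6 = 0.643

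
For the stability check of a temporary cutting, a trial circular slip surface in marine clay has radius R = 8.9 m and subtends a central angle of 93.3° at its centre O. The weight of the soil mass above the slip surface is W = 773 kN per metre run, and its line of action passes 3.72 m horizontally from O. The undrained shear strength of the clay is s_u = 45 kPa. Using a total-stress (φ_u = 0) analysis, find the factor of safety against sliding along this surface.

FS = 2.02

Taking moments about the centre O, the resisting moment is provided by the undrained shear strength acting along the arc:
Arc length L_a = R·θ = 8.9·(93.3°·π/180) = 8.9·1.6284 = 14.49 m
M_R = s_u·L_a·R = 45·14.49·8.9 = 5804.3 kN·m/m
M_D = W·d = 773·3.72 = 2875.6 kN·m/m
FS = M_R / M_D = 5804.3 / 2875.6 = 2.019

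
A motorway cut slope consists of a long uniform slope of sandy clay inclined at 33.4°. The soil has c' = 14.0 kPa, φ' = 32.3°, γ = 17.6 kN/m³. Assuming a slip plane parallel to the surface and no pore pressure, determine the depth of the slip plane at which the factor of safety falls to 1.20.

Setting FS = 1.20 in FS = [c' + γz cos²β tanφ'] / [γz sinβ cosβ] and solving for z:
z = c' / [γ cosβ (FS·sinβ − cosβ·tanφ')]
  = 14.0 / [17.6·cos33.4°·(1.20·sin33.4° − cos33.4°·tan32.3°)]
  = 14.0 / [17.6·0.8348·(1.20·0.5505 − 0.8348·0.6322)]
  = 14.0 / 1.9514 = 7.174 m

z = 7.17 m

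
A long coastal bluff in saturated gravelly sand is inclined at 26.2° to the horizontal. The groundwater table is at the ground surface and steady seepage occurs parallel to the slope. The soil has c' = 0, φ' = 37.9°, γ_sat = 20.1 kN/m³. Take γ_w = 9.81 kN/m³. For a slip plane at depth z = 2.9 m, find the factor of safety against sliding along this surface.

FS = 0.81

With seepage parallel to the slope and the water table at the surface, the effective normal stress on the slip plane uses the buoyant unit weight γ' = γ_sat − γ_w while the driving shear stress uses γ_sat:
FS = [c' + γ' z cos²β tanφ'] / [γ_sat z sinβ cosβ]
(For c' = 0 this reduces to FS = (γ'/γ_sat)·tanφ'/tanβ.)
γ' = 20.1 − 9.81 = 10.29 kN/m³
Numerator = 0.0 + 10.29·2.9·cos²26.2°·tan37.9° = 0.0 + 10.29·2.9·0.8051·0.7785 = 18.702 kPa
Denominator = 20.1·2.9·sin26.2°·cos26.2° = 20.1·2.9·0.4415·0.8973 = 23.091 kPa
FS = 18.702 / 23.091 = 0.810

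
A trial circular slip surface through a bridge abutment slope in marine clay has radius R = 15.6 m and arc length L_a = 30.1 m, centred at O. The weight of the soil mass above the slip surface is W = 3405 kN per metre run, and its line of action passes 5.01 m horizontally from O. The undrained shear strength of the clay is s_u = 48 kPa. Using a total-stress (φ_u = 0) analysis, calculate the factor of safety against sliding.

FS = 1.32

Taking moments about the centre O, the resisting moment is provided by the undrained shear strength acting along the arc:
M_R = s_u·L_a·R = 48·30.10·15.6 = 22538.9 kN·m/m
M_D = W·d = 3405·5.01 = 17059.0 kN·m/m
FS = M_R / M_D = 22538.9 / 17059.0 = 1.321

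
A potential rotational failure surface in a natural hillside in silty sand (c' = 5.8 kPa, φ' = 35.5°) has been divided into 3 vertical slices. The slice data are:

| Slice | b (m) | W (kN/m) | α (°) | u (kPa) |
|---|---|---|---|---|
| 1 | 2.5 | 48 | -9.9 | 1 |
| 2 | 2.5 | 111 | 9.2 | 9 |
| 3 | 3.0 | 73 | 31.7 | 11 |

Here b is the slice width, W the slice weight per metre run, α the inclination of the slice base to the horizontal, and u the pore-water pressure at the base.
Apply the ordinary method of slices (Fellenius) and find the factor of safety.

FS = 3.35

Ordinary method of slices: FS = Σ[c'·Δl_i + (W_i cosα_i − u_i·Δl_i)·tanφ'] / Σ W_i sinα_i, with Δl_i = b_i / cosα_i.
Slice 1: Δl = 2.5/cos(-9.9°) = 2.538 m; N'_1 = 48·cos(-9.9°) − 1·2.538 = 44.7; c'Δl = 14.72; W sinα = -8.3
Slice 2: Δl = 2.5/cos9.2° = 2.533 m; N'_2 = 111·cos9.2° − 9·2.533 = 86.8; c'Δl = 14.69; W sinα = 17.7
Slice 3: Δl = 3.0/cos31.7° = 3.526 m; N'_3 = 73·cos31.7° − 11·3.526 = 23.3; c'Δl = 20.45; W sinα = 38.4
Σc'Δl = 49.9 kN/m; ΣN' = 154.8 kN/m; ΣW sinα = 47.9 kN/m
Resisting = 49.9 + 154.8·tan35.5° = 49.9 + 110.5 = 160.3 kN/m
FS = 160.3 / 47.9 = 3.350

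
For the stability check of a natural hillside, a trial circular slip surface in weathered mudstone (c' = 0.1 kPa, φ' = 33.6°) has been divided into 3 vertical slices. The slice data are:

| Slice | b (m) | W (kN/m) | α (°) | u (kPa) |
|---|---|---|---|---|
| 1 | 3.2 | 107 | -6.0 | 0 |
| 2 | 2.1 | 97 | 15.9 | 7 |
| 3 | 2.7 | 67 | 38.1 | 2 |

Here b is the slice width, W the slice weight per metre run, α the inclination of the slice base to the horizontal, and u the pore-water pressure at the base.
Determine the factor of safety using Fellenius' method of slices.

FS = 2.71

Ordinary method of slices: FS = Σ[c'·Δl_i + (W_i cosα_i − u_i·Δl_i)·tanφ'] / Σ W_i sinα_i, with Δl_i = b_i / cosα_i.
Slice 1: Δl = 3.2/cos(-6.0°) = 3.218 m; N'_1 = 107·cos(-6.0°) − 0·3.218 = 106.4; c'Δl = 0.32; W sinα = -11.2
Slice 2: Δl = 2.1/cos15.9° = 2.184 m; N'_2 = 97·cos15.9° − 7·2.184 = 78.0; c'Δl = 0.22; W sinα = 26.6
Slice 3: Δl = 2.7/cos38.1° = 3.431 m; N'_3 = 67·cos38.1° − 2·3.431 = 45.9; c'Δl = 0.34; W sinα = 41.3
Σc'Δl = 0.9 kN/m; ΣN' = 230.3 kN/m; ΣW sinα = 56.7 kN/m
Resisting = 0.9 + 230.3·tan33.6° = 0.9 + 153.0 = 153.9 kN/m
FS = 153.9 / 56.7 = 2.712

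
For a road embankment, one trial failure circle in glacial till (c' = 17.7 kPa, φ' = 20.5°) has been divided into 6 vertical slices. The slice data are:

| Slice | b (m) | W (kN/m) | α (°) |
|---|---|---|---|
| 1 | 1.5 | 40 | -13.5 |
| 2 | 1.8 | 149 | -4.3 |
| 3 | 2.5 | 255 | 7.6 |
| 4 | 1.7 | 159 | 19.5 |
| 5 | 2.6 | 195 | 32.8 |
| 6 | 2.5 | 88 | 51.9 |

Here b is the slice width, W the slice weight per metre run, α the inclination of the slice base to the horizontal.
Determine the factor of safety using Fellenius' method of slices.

FS = 2.34

Ordinary method of slices: FS = Σ[c'·Δl_i + (W_i cosα_i)·tanφ'] / Σ W_i sinα_i, with Δl_i = b_i / cosα_i.
Slice 1: Δl = 1.5/cos(-13.5°) = 1.543 m; N'_1 = 40·cos(-13.5°) = 38.9; c'Δl = 27.30; W sinα = -9.3
Slice 2: Δl = 1.8/cos(-4.3°) = 1.805 m; N'_2 = 149·cos(-4.3°) = 148.6; c'Δl = 31.95; W sinα = -11.2
Slice 3: Δl = 2.5/cos7.6° = 2.522 m; N'_3 = 255·cos7.6° = 252.8; c'Δl = 44.64; W sinα = 33.7
Slice 4: Δl = 1.7/cos19.5° = 1.803 m; N'_4 = 159·cos19.5° = 149.9; c'Δl = 31.92; W sinα = 53.1
Slice 5: Δl = 2.6/cos32.8° = 3.093 m; N'_5 = 195·cos32.8° = 163.9; c'Δl = 54.75; W sinα = 105.6
Slice 6: Δl = 2.5/cos51.9° = 4.052 m; N'_6 = 88·cos51.9° = 54.3; c'Δl = 71.71; W sinα = 69.3
Σc'Δl = 262.3 kN/m; ΣN' = 808.3 kN/m; ΣW sinα = 241.2 kN/m
Resisting = 262.3 + 808.3·tan20.5° = 262.3 + 302.2 = 564.5 kN/m
FS = 564.5 / 241.2 = 2.341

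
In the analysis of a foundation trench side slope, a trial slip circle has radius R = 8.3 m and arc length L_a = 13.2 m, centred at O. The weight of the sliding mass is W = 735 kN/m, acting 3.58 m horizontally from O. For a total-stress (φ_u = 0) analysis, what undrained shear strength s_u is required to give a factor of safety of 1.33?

FS = s_u·L_a·R / (W·d), so s_u = FS·W·d / (L_a·R).
s_u = 1.33·735·3.58 / (13.20·8.3) = 3499.6 / 109.56 = 31.94 kPa

s_u = 31.9 kPa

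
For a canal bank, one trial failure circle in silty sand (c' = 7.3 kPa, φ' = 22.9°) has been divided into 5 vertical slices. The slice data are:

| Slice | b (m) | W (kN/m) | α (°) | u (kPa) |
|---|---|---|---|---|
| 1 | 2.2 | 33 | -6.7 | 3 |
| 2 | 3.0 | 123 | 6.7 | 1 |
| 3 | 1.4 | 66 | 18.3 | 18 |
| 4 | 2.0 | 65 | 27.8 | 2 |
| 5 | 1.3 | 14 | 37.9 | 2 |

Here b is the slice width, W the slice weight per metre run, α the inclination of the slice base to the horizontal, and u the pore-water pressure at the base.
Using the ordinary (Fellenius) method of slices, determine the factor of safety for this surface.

FS = 2.56

Ordinary method of slices: FS = Σ[c'·Δl_i + (W_i cosα_i − u_i·Δl_i)·tanφ'] / Σ W_i sinα_i, with Δl_i = b_i / cosα_i.
Slice 1: Δl = 2.2/cos(-6.7°) = 2.215 m; N'_1 = 33·cos(-6.7°) − 3·2.215 = 26.1; c'Δl = 16.17; W sinα = -3.9
Slice 2: Δl = 3.0/cos6.7° = 3.021 m; N'_2 = 123·cos6.7° − 1·3.021 = 119.1; c'Δl = 22.05; W sinα = 14.4
Slice 3: Δl = 1.4/cos18.3° = 1.475 m; N'_3 = 66·cos18.3° − 18·1.475 = 36.1; c'Δl = 10.76; W sinα = 20.7
Slice 4: Δl = 2.0/cos27.8° = 2.261 m; N'_4 = 65·cos27.8° − 2·2.261 = 53.0; c'Δl = 16.50; W sinα = 30.3
Slice 5: Δl = 1.3/cos37.9° = 1.647 m; N'_5 = 14·cos37.9° − 2·1.647 = 7.8; c'Δl = 12.03; W sinα = 8.6
Σc'Δl = 77.5 kN/m; ΣN' = 242.1 kN/m; ΣW sinα = 70.1 kN/m
Resisting = 77.5 + 242.1·tan22.9° = 77.5 + 102.3 = 179.8 kN/m
FS = 179.8 / 70.1 = 2.563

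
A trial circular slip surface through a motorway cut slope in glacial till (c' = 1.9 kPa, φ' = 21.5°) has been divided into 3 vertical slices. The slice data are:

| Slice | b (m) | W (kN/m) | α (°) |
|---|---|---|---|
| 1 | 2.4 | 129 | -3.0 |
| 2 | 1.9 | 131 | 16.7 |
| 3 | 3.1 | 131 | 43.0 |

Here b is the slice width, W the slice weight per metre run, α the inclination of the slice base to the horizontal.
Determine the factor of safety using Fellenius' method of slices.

FS = 1.28

Ordinary method of slices: FS = Σ[c'·Δl_i + (W_i cosα_i)·tanφ'] / Σ W_i sinα_i, with Δl_i = b_i / cosα_i.
Slice 1: Δl = 2.4/cos(-3.0°) = 2.403 m; N'_1 = 129·cos(-3.0°) = 128.8; c'Δl = 4.57; W sinα = -6.8
Slice 2: Δl = 1.9/cos16.7° = 1.984 m; N'_2 = 131·cos16.7° = 125.5; c'Δl = 3.77; W sinα = 37.6
Slice 3: Δl = 3.1/cos43.0° = 4.239 m; N'_3 = 131·cos43.0° = 95.8; c'Δl = 8.05; W sinα = 89.3
Σc'Δl = 16.4 kN/m; ΣN' = 350.1 kN/m; ΣW sinα = 120.2 kN/m
Resisting = 16.4 + 350.1·tan21.5° = 16.4 + 137.9 = 154.3 kN/m
FS = 154.3 / 120.2 = 1.283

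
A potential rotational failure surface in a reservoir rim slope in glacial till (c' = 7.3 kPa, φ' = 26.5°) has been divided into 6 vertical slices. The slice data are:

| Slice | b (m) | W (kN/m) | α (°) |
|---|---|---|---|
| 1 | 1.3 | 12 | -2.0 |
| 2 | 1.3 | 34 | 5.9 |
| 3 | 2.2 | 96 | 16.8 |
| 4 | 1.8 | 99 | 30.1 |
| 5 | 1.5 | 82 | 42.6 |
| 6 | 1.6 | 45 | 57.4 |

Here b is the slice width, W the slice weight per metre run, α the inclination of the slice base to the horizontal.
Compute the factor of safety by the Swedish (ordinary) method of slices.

FS = 1.39

Ordinary method of slices: FS = Σ[c'·Δl_i + (W_i cosα_i)·tanφ'] / Σ W_i sinα_i, with Δl_i = b_i / cosα_i.
Slice 1: Δl = 1.3/cos(-2.0°) = 1.301 m; N'_1 = 12·cos(-2.0°) = 12.0; c'Δl = 9.50; W sinα = -0.4
Slice 2: Δl = 1.3/cos5.9° = 1.307 m; N'_2 = 34·cos5.9° = 33.8; c'Δl = 9.54; W sinα = 3.5
Slice 3: Δl = 2.2/cos16.8° = 2.298 m; N'_3 = 96·cos16.8° = 91.9; c'Δl = 16.78; W sinα = 27.7
Slice 4: Δl = 1.8/cos30.1° = 2.081 m; N'_4 = 99·cos30.1° = 85.6; c'Δl = 15.19; W sinα = 49.6
Slice 5: Δl = 1.5/cos42.6° = 2.038 m; N'_5 = 82·cos42.6° = 60.4; c'Δl = 14.88; W sinα = 55.5
Slice 6: Δl = 1.6/cos57.4° = 2.970 m; N'_6 = 45·cos57.4° = 24.2; c'Δl = 21.68; W sinα = 37.9
Σc'Δl = 87.6 kN/m; ΣN' = 308.0 kN/m; ΣW sinα = 173.9 kN/m
Resisting = 87.6 + 308.0·tan26.5° = 87.6 + 153.5 = 241.1 kN/m
FS = 241.1 / 173.9 = 1.387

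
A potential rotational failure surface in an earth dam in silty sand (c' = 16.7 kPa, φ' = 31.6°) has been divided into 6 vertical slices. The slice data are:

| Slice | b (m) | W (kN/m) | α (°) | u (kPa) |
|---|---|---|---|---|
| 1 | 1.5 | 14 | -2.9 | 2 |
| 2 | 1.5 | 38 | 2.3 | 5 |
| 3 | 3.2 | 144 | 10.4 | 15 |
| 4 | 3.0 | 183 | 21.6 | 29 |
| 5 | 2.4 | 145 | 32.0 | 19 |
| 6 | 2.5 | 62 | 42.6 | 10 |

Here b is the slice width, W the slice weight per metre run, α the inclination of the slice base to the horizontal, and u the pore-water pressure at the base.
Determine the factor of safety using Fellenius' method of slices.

Ordinary method of slices: FS = Σ[c'·Δl_i + (W_i cosα_i − u_i·Δl_i)·tanφ'] / Σ W_i sinα_i, with Δl_i = b_i / cosα_i.
Slice 1: Δl = 1.5/cos(-2.9°) = 1.502 m; N'_1 = 14·cos(-2.9°) − 2·1.502 = 11.0; c'Δl = 25.08; W sinα = -0.7
Slice 2: Δl = 1.5/cos2.3° = 1.501 m; N'_2 = 38·cos2.3° − 5·1.501 = 30.5; c'Δl = 25.07; W sinα = 1.5
Slice 3: Δl = 3.2/cos10.4° = 3.253 m; N'_3 = 144·cos10.4° − 15·3.253 = 92.8; c'Δl = 54.33; W sinα = 26.0
Slice 4: Δl = 3.0/cos21.6° = 3.227 m; N'_4 = 183·cos21.6° − 29·3.227 = 76.6; c'Δl = 53.88; W sinα = 67.4
Slice 5: Δl = 2.4/cos32.0° = 2.830 m; N'_5 = 145·cos32.0° − 19·2.830 = 69.2; c'Δl = 47.26; W sinα = 76.8
Slice 6: Δl = 2.5/cos42.6° = 3.396 m; N'_6 = 62·cos42.6° − 10·3.396 = 11.7; c'Δl = 56.72; W sinα = 42.0
Σc'Δl = 262.3 kN/m; ΣN' = 291.7 kN/m; ΣW sinα = 213.0 kN/m
Resisting = 262.3 + 291.7·tan31.6° = 262.3 + 179.5 = 441.8 kN/m
FS = 441.8 / 213.0 = 2.074

FS = 2.07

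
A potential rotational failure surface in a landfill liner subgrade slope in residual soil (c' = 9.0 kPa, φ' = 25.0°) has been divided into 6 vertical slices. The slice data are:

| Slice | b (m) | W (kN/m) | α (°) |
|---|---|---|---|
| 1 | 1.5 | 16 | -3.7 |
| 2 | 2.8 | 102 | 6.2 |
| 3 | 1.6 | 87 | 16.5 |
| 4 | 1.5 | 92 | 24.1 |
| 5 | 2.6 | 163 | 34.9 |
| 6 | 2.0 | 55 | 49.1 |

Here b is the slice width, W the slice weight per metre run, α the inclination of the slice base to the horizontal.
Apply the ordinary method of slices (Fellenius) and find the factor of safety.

FS = 1.63

Ordinary method of slices: FS = Σ[c'·Δl_i + (W_i cosα_i)·tanφ'] / Σ W_i sinα_i, with Δl_i = b_i / cosα_i.
Slice 1: Δl = 1.5/cos(-3.7°) = 1.503 m; N'_1 = 16·cos(-3.7°) = 16.0; c'Δl = 13.53; W sinα = -1.0
Slice 2: Δl = 2.8/cos6.2° = 2.816 m; N'_2 = 102·cos6.2° = 101.4; c'Δl = 25.35; W sinα = 11.0
Slice 3: Δl = 1.6/cos16.5° = 1.669 m; N'_3 = 87·cos16.5° = 83.4; c'Δl = 15.02; W sinα = 24.7
Slice 4: Δl = 1.5/cos24.1° = 1.643 m; N'_4 = 92·cos24.1° = 84.0; c'Δl = 14.79; W sinα = 37.6
Slice 5: Δl = 2.6/cos34.9° = 3.170 m; N'_5 = 163·cos34.9° = 133.7; c'Δl = 28.53; W sinα = 93.3
Slice 6: Δl = 2.0/cos49.1° = 3.055 m; N'_6 = 55·cos49.1° = 36.0; c'Δl = 27.49; W sinα = 41.6
Σc'Δl = 124.7 kN/m; ΣN' = 454.5 kN/m; ΣW sinα = 207.1 kN/m
Resisting = 124.7 + 454.5·tan25.0° = 124.7 + 211.9 = 336.6 kN/m
FS = 336.6 / 207.1 = 1.626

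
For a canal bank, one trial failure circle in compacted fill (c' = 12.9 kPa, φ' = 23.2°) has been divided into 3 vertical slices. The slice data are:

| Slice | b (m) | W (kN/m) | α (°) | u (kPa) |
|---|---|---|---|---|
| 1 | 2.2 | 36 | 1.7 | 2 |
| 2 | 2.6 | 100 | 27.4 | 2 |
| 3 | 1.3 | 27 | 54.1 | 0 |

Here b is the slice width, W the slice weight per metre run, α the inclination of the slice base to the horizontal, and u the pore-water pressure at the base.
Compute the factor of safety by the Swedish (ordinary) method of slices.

Ordinary method of slices: FS = Σ[c'·Δl_i + (W_i cosα_i − u_i·Δl_i)·tanφ'] / Σ W_i sinα_i, with Δl_i = b_i / cosα_i.
Slice 1: Δl = 2.2/cos1.7° = 2.201 m; N'_1 = 36·cos1.7° − 2·2.201 = 31.6; c'Δl = 28.39; W sinα = 1.1
Slice 2: Δl = 2.6/cos27.4° = 2.929 m; N'_2 = 100·cos27.4° − 2·2.929 = 82.9; c'Δl = 37.78; W sinα = 46.0
Slice 3: Δl = 1.3/cos54.1° = 2.217 m; N'_3 = 27·cos54.1° − 0·2.217 = 15.8; c'Δl = 28.60; W sinα = 21.9
Σc'Δl = 94.8 kN/m; ΣN' = 130.3 kN/m; ΣW sinα = 69.0 kN/m
Resisting = 94.8 + 130.3·tan23.2° = 94.8 + 55.9 = 150.6 kN/m
FS = 150.6 / 69.0 = 2.184

FS = 2.18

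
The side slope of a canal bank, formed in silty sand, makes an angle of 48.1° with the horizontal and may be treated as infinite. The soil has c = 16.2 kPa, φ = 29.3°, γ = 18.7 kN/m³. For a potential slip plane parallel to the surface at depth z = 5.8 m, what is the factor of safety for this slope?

FS = 0.80

For an infinite slope with a slip plane parallel to the surface (no pore pressure): FS = [c + γz cos²β tanφ] / [γz sinβ cosβ].
γz = 18.7·5.8 = 108.46 kN/m²
Numerator = 16.2 + 108.46·cos²48.1°·tan29.3° = 16.2 + 108.46·0.4460·0.5612 = 43.346 kPa
Denominator = 108.46·sin48.1°·cos48.1° = 108.46·0.7443·0.6678 = 53.913 kPa
FS = 43.346 / 53.913 = 0.804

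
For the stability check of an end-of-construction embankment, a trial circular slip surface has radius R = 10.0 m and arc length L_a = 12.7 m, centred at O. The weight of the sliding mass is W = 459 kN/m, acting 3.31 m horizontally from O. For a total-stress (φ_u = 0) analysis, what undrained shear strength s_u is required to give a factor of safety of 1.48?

FS = s_u·L_a·R / (W·d), so s_u = FS·W·d / (L_a·R).
s_u = 1.48·459·3.31 / (12.70·10.0) = 2248.5 / 127.00 = 17.71 kPa

s_u = 17.7 kPa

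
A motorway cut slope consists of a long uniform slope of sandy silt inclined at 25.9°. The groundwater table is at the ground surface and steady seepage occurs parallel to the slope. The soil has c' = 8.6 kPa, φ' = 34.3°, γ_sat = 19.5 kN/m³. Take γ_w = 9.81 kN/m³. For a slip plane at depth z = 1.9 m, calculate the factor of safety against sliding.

With seepage parallel to the slope and the water table at the surface, the effective normal stress on the slip plane uses the buoyant unit weight γ' = γ_sat − γ_w while the driving shear stress uses γ_sat:
FS = [c' + γ' z cos²β tanφ'] / [γ_sat z sinβ cosβ]
γ' = 19.5 − 9.81 = 9.69 kN/m³
Numerator = 8.6 + 9.69·1.9·cos²25.9°·tan34.3° = 8.6 + 9.69·1.9·0.8092·0.6822 = 18.763 kPa
Denominator = 19.5·1.9·sin25.9°·cos25.9° = 19.5·1.9·0.4368·0.8996 = 14.558 kPa
FS = 18.763 / 14.558 = 1.289

FS = 1.29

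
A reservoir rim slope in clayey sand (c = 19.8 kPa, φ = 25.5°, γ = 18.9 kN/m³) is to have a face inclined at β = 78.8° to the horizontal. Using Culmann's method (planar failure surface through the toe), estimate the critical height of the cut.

Culmann's analysis gives the critical failure plane at α_cr = (β + φ)/2 = (78.8 + 25.5)/2 = 52.1°, and the critical height
H_c = (4c/γ) · sinβ cosφ / [1 − cos(β − φ)]
    = (4·19.8/18.9) · sin78.8°·cos25.5° / [1 − cos(53.3°)]
    = 4.190 · 0.9810·0.9026 / [1 − 0.5976]
    = 4.190 · 0.8854 / 0.4024
    = 9.22 m

H_c = 9.22 m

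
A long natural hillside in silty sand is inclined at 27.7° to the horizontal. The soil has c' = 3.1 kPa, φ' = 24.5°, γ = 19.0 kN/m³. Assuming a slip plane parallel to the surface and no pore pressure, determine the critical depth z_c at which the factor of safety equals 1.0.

z_c = 3.00 m

Setting FS = 1.00 in FS = [c' + γz cos²β tanφ'] / [γz sinβ cosβ] and solving for z:
z = c' / [γ cosβ (FS·sinβ − cosβ·tanφ')]
  = 3.1 / [19.0·cos27.7°·(1.00·sin27.7° − cos27.7°·tan24.5°)]
  = 3.1 / [19.0·0.8854·(1.00·0.4648 − 0.8854·0.4557)]
  = 3.1 / 1.0320 = 3.004 m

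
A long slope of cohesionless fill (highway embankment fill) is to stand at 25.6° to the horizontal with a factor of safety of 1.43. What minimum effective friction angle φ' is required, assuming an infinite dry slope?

φ' = 34.4°

FS = tanφ'/tanβ ⇒ tanφ' = FS · tanβ = 1.43 · tan25.6° = 0.6851
φ' = arctan(0.6851) = 34.42°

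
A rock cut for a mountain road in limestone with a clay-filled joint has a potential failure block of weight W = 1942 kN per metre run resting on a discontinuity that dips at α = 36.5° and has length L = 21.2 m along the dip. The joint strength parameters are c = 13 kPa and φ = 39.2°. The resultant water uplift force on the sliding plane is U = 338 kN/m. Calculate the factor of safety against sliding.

FS = 1.10

Resolving the block weight along and normal to the plane and applying the Mohr–Coulomb strength on the joint:
N' = W cosα − U = 1942·cos36.5° − 338 = 1223.1 kN/m
Driving force T = W sinα = 1942·sin36.5° = 1155.1 kN/m
Resisting force R = c·L + N'·tanφ = 13·21.2 + 1223.1·tan39.2° = 275.6 + 997.5 = 1273.1 kN/m
FS = R / T = 1273.1 / 1155.1 = 1.102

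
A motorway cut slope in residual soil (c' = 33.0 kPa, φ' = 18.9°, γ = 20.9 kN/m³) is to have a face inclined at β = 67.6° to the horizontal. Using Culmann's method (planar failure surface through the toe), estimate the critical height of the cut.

H_c = 16.25 m

Culmann's analysis gives the critical failure plane at α_cr = (β + φ')/2 = (67.6 + 18.9)/2 = 43.2°, and the critical height
H_c = (4c'/γ) · sinβ cosφ' / [1 − cos(β − φ')]
    = (4·33.0/20.9) · sin67.6°·cos18.9° / [1 − cos(48.7°)]
    = 6.316 · 0.9245·0.9461 / [1 − 0.6600]
    = 6.316 · 0.8747 / 0.3400
    = 16.25 m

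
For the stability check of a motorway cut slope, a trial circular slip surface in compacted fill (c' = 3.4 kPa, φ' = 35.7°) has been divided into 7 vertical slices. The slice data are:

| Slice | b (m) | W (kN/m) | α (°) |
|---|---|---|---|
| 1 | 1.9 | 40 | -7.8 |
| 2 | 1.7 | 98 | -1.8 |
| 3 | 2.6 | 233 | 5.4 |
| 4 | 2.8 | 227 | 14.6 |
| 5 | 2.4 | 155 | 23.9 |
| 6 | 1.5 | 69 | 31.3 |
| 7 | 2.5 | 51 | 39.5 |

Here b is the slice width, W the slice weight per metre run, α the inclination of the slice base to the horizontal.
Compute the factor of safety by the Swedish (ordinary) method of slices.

Ordinary method of slices: FS = Σ[c'·Δl_i + (W_i cosα_i)·tanφ'] / Σ W_i sinα_i, with Δl_i = b_i / cosα_i.
Slice 1: Δl = 1.9/cos(-7.8°) = 1.918 m; N'_1 = 40·cos(-7.8°) = 39.6; c'Δl = 6.52; W sinα = -5.4
Slice 2: Δl = 1.7/cos(-1.8°) = 1.701 m; N'_2 = 98·cos(-1.8°) = 98.0; c'Δl = 5.78; W sinα = -3.1
Slice 3: Δl = 2.6/cos5.4° = 2.612 m; N'_3 = 233·cos5.4° = 232.0; c'Δl = 8.88; W sinα = 21.9
Slice 4: Δl = 2.8/cos14.6° = 2.893 m; N'_4 = 227·cos14.6° = 219.7; c'Δl = 9.84; W sinα = 57.2
Slice 5: Δl = 2.4/cos23.9° = 2.625 m; N'_5 = 155·cos23.9° = 141.7; c'Δl = 8.93; W sinα = 62.8
Slice 6: Δl = 1.5/cos31.3° = 1.755 m; N'_6 = 69·cos31.3° = 59.0; c'Δl = 5.97; W sinα = 35.8
Slice 7: Δl = 2.5/cos39.5° = 3.240 m; N'_7 = 51·cos39.5° = 39.4; c'Δl = 11.02; W sinα = 32.4
Σc'Δl = 56.9 kN/m; ΣN' = 829.2 kN/m; ΣW sinα = 201.7 kN/m
Resisting = 56.9 + 829.2·tan35.7° = 56.9 + 595.9 = 652.8 kN/m
FS = 652.8 / 201.7 = 3.236

FS = 3.24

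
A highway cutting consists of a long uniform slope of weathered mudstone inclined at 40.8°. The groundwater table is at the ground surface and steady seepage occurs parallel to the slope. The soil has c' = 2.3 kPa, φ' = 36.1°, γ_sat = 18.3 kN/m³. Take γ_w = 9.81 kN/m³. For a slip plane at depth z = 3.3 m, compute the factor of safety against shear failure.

With seepage parallel to the slope and the water table at the surface, the effective normal stress on the slip plane uses the buoyant unit weight γ' = γ_sat − γ_w while the driving shear stress uses γ_sat:
FS = [c' + γ' z cos²β tanφ'] / [γ_sat z sinβ cosβ]
γ' = 18.3 − 9.81 = 8.49 kN/m³
Numerator = 2.3 + 8.49·3.3·cos²40.8°·tan36.1° = 2.3 + 8.49·3.3·0.5730·0.7292 = 14.007 kPa
Denominator = 18.3·3.3·sin40.8°·cos40.8° = 18.3·3.3·0.6534·0.7570 = 29.871 kPa
FS = 14.007 / 29.871 = 0.469

FS = 0.47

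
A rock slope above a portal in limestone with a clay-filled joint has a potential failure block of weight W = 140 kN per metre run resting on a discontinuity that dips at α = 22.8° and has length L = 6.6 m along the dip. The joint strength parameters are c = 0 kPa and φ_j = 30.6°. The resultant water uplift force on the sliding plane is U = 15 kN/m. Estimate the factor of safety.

FS = 1.24

Resolving the block weight along and normal to the plane and applying the Mohr–Coulomb strength on the joint:
N' = W cosα − U = 140·cos22.8° − 15 = 114.1 kN/m
Driving force T = W sinα = 140·sin22.8° = 54.3 kN/m
Resisting force R = c·L + N'·tanφ_j = 0·6.6 + 114.1·tan30.6° = 0.0 + 67.5 = 67.5 kN/m
FS = R / T = 67.5 / 54.3 = 1.243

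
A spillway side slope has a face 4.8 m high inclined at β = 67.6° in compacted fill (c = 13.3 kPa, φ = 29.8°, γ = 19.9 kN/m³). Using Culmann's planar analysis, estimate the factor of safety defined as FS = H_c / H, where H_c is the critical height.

FS = 2.13

H_c = (4c/γ) · sinβ cosφ / [1 − cos(β − φ)]
    = (4·13.3/19.9) · sin67.6°·cos29.8° / [1 − cos37.8°]
    = 2.673 · 0.8023 / 0.2098 = 10.22 m
FS = H_c / H = 10.22 / 4.8 = 2.129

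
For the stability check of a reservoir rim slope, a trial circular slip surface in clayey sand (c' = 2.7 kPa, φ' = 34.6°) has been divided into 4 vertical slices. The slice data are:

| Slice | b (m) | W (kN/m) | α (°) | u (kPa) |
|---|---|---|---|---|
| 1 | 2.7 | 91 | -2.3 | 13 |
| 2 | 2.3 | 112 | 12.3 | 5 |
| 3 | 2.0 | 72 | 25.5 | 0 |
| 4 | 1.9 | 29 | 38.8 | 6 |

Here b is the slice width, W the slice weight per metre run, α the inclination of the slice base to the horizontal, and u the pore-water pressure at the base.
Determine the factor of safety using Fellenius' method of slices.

Ordinary method of slices: FS = Σ[c'·Δl_i + (W_i cosα_i − u_i·Δl_i)·tanφ'] / Σ W_i sinα_i, with Δl_i = b_i / cosα_i.
Slice 1: Δl = 2.7/cos(-2.3°) = 2.702 m; N'_1 = 91·cos(-2.3°) − 13·2.702 = 55.8; c'Δl = 7.30; W sinα = -3.7
Slice 2: Δl = 2.3/cos12.3° = 2.354 m; N'_2 = 112·cos12.3° − 5·2.354 = 97.7; c'Δl = 6.36; W sinα = 23.9
Slice 3: Δl = 2.0/cos25.5° = 2.216 m; N'_3 = 72·cos25.5° − 0·2.216 = 65.0; c'Δl = 5.98; W sinα = 31.0
Slice 4: Δl = 1.9/cos38.8° = 2.438 m; N'_4 = 29·cos38.8° − 6·2.438 = 8.0; c'Δl = 6.58; W sinα = 18.2
Σc'Δl = 26.2 kN/m; ΣN' = 226.4 kN/m; ΣW sinα = 69.4 kN/m
Resisting = 26.2 + 226.4·tan34.6° = 26.2 + 156.2 = 182.4 kN/m
FS = 182.4 / 69.4 = 2.629

FS = 2.63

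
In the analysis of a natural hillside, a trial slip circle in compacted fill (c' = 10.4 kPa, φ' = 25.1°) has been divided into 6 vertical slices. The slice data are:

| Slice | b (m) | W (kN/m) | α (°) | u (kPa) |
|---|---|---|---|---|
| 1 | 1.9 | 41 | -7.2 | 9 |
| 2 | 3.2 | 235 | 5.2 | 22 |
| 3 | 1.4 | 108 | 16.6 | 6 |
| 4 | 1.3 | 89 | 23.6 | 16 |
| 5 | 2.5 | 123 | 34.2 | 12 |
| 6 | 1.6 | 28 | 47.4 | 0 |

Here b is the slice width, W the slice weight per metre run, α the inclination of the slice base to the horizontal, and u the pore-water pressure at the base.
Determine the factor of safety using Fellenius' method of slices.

FS = 1.96

Ordinary method of slices: FS = Σ[c'·Δl_i + (W_i cosα_i − u_i·Δl_i)·tanφ'] / Σ W_i sinα_i, with Δl_i = b_i / cosα_i.
Slice 1: Δl = 1.9/cos(-7.2°) = 1.915 m; N'_1 = 41·cos(-7.2°) − 9·1.915 = 23.4; c'Δl = 19.92; W sinα = -5.1
Slice 2: Δl = 3.2/cos5.2° = 3.213 m; N'_2 = 235·cos5.2° − 22·3.213 = 163.3; c'Δl = 33.42; W sinα = 21.3
Slice 3: Δl = 1.4/cos16.6° = 1.461 m; N'_3 = 108·cos16.6° − 6·1.461 = 94.7; c'Δl = 15.19; W sinα = 30.9
Slice 4: Δl = 1.3/cos23.6° = 1.419 m; N'_4 = 89·cos23.6° − 16·1.419 = 58.9; c'Δl = 14.75; W sinα = 35.6
Slice 5: Δl = 2.5/cos34.2° = 3.023 m; N'_5 = 123·cos34.2° − 12·3.023 = 65.5; c'Δl = 31.44; W sinα = 69.1
Slice 6: Δl = 1.6/cos47.4° = 2.364 m; N'_6 = 28·cos47.4° − 0·2.364 = 19.0; c'Δl = 24.58; W sinα = 20.6
Σc'Δl = 139.3 kN/m; ΣN' = 424.8 kN/m; ΣW sinα = 172.4 kN/m
Resisting = 139.3 + 424.8·tan25.1° = 139.3 + 199.0 = 338.3 kN/m
FS = 338.3 / 172.4 = 1.962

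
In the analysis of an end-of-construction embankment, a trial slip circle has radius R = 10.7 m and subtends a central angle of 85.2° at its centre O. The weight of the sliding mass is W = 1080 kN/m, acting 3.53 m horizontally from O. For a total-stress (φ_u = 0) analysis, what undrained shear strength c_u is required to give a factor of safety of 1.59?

c_u = 35.6 kPa

FS = c_u·L_a·R / (W·d), so c_u = FS·W·d / (L_a·R).
Arc length L_a = R·θ = 10.7·(85.2°·π/180) = 10.7·1.4870 = 15.91 m
c_u = 1.59·1080·3.53 / (15.91·10.7) = 6061.7 / 170.25 = 35.61 kPa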